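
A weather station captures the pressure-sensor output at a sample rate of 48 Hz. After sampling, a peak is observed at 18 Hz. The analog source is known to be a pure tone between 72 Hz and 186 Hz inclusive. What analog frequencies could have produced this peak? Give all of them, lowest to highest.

Frequencies that alias to 18 Hz are k·fs ± 18 Hz for integer k ≥ 0.
k=0: 18 Hz.
k=1: 30 Hz, 66 Hz.
k=2: 78 Hz, 114 Hz.
k=3: 126 Hz, 162 Hz.
k=4: 174 Hz, 210 Hz.
k=5: 222 Hz, 258 Hz.
Within [72 Hz, 186 Hz]: 78 Hz, 114 Hz, 126 Hz, 162 Hz, 174 Hz.

78 Hz, 114 Hz, 126 Hz, 162 Hz, 174 Hz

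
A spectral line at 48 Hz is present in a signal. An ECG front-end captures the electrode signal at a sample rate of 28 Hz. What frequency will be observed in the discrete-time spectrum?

48 Hz mod fs = 20 Hz.
20 Hz > fs/2 = 14 Hz, folds to fs − 20 Hz = 8 Hz.

8 Hz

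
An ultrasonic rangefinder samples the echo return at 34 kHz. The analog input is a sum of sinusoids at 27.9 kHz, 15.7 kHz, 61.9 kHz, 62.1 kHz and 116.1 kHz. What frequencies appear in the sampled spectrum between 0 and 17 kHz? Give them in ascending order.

5.9 kHz, 6.1 kHz, 14.1 kHz, 15.7 kHz

fs/2 = 17 kHz.
27.9 kHz > fs/2 = 17 kHz, folds to fs − 27.9 kHz = 6.1 kHz.
15.7 kHz ≤ fs/2 = 17 kHz, passes unchanged.
61.9 kHz mod fs = 27.9 kHz.
27.9 kHz > fs/2 = 17 kHz, folds to fs − 27.9 kHz = 6.1 kHz.
62.1 kHz mod fs = 28.1 kHz.
28.1 kHz > fs/2 = 17 kHz, folds to fs − 28.1 kHz = 5.9 kHz.
116.1 kHz mod fs = 14.1 kHz.
14.1 kHz ≤ fs/2 = 17 kHz, appears at 14.1 kHz.
Distinct values: {5.9 kHz, 6.1 kHz, 14.1 kHz, 15.7 kHz}.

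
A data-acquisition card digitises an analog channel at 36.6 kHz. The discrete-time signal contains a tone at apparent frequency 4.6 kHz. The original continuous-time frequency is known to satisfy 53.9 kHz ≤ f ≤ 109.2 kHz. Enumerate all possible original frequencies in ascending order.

Frequencies that alias to 4.6 kHz are k·fs ± 4.6 kHz for integer k ≥ 0.
k=0: 4.6 kHz.
k=1: 32 kHz, 41.2 kHz.
k=2: 68.6 kHz, 77.8 kHz.
k=3: 105.2 kHz, 114.4 kHz.
k=4: 141.8 kHz, 151 kHz.
Within [53.9 kHz, 109.2 kHz]: 68.6 kHz, 77.8 kHz, 105.2 kHz.

68.6 kHz, 77.8 kHz, 105.2 kHz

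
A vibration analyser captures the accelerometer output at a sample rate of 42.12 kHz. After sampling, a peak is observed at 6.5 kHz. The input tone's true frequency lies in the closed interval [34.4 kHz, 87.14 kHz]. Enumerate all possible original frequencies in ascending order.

35.62 kHz, 48.62 kHz, 77.74 kHz

Frequencies that alias to 6.5 kHz are k·fs ± 6.5 kHz for integer k ≥ 0.
k=0: 6.5 kHz.
k=1: 35.62 kHz, 48.62 kHz.
k=2: 77.74 kHz, 90.74 kHz.
k=3: 119.86 kHz, 132.86 kHz.
Within [34.4 kHz, 87.14 kHz]: 35.62 kHz, 48.62 kHz, 77.74 kHz.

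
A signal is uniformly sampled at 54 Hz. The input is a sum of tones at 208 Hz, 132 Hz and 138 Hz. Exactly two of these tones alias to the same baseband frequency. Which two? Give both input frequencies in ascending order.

132 Hz, 138 Hz

fs/2 = 27 Hz.
208 Hz mod fs = 46 Hz.
46 Hz > fs/2 = 27 Hz, folds to fs − 46 Hz = 8 Hz.
132 Hz mod fs = 24 Hz.
24 Hz ≤ fs/2 = 27 Hz, appears at 24 Hz.
138 Hz mod fs = 30 Hz.
30 Hz > fs/2 = 27 Hz, folds to fs − 30 Hz = 24 Hz.
132 Hz and 138 Hz both map to 24 Hz.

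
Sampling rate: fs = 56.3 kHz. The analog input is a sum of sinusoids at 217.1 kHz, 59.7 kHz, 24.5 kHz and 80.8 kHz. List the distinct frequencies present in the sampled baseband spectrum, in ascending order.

3.4 kHz, 8.1 kHz, 24.5 kHz

fs/2 = 28.15 kHz.
217.1 kHz mod fs = 48.2 kHz.
48.2 kHz > fs/2 = 28.15 kHz, folds to fs − 48.2 kHz = 8.1 kHz.
59.7 kHz mod fs = 3.4 kHz.
3.4 kHz ≤ fs/2 = 28.15 kHz, appears at 3.4 kHz.
24.5 kHz ≤ fs/2 = 28.15 kHz, passes unchanged.
80.8 kHz mod fs = 24.5 kHz.
24.5 kHz ≤ fs/2 = 28.15 kHz, appears at 24.5 kHz.
Distinct values: {3.4 kHz, 8.1 kHz, 24.5 kHz}.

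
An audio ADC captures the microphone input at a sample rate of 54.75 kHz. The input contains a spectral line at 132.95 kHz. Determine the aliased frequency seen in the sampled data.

23.45 kHz

132.95 kHz mod fs = 23.45 kHz.
23.45 kHz ≤ fs/2 = 27.375 kHz, appears at 23.45 kHz.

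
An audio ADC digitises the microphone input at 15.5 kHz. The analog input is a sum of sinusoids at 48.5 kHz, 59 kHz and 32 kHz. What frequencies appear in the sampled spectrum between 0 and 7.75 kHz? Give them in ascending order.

1 kHz, 2 kHz, 3 kHz

fs/2 = 7.75 kHz.
48.5 kHz mod fs = 2 kHz.
2 kHz ≤ fs/2 = 7.75 kHz, appears at 2 kHz.
59 kHz mod fs = 12.5 kHz.
12.5 kHz > fs/2 = 7.75 kHz, folds to fs − 12.5 kHz = 3 kHz.
32 kHz mod fs = 1 kHz.
1 kHz ≤ fs/2 = 7.75 kHz, appears at 1 kHz.
Distinct values: {1 kHz, 2 kHz, 3 kHz}.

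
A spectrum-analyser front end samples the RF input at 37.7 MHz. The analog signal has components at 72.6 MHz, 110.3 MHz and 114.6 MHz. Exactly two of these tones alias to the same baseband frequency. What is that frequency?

2.8 MHz

fs/2 = 18.85 MHz.
72.6 MHz mod fs = 34.9 MHz.
34.9 MHz > fs/2 = 18.85 MHz, folds to fs − 34.9 MHz = 2.8 MHz.
110.3 MHz mod fs = 34.9 MHz.
34.9 MHz > fs/2 = 18.85 MHz, folds to fs − 34.9 MHz = 2.8 MHz.
114.6 MHz mod fs = 1.5 MHz.
1.5 MHz ≤ fs/2 = 18.85 MHz, appears at 1.5 MHz.
72.6 MHz and 110.3 MHz both map to 2.8 MHz.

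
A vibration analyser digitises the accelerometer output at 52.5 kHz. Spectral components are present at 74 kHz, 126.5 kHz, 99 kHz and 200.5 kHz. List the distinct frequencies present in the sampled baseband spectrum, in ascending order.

6 kHz, 9.5 kHz, 21.5 kHz

fs/2 = 26.25 kHz.
74 kHz mod fs = 21.5 kHz.
21.5 kHz ≤ fs/2 = 26.25 kHz, appears at 21.5 kHz.
126.5 kHz mod fs = 21.5 kHz.
21.5 kHz ≤ fs/2 = 26.25 kHz, appears at 21.5 kHz.
99 kHz mod fs = 46.5 kHz.
46.5 kHz > fs/2 = 26.25 kHz, folds to fs − 46.5 kHz = 6 kHz.
200.5 kHz mod fs = 43 kHz.
43 kHz > fs/2 = 26.25 kHz, folds to fs − 43 kHz = 9.5 kHz.
Distinct values: {6 kHz, 9.5 kHz, 21.5 kHz}.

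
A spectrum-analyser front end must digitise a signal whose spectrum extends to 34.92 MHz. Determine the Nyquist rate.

69.84 MHz

Nyquist rate = 2 × 34.92 MHz = 69.84 MHz.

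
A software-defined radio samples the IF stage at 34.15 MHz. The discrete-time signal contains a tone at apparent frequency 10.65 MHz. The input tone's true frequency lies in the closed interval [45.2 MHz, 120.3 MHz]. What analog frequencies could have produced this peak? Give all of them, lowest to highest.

Frequencies that alias to 10.65 MHz are k·fs ± 10.65 MHz for integer k ≥ 0.
k=0: 10.65 MHz.
k=1: 23.5 MHz, 44.8 MHz.
k=2: 57.65 MHz, 78.95 MHz.
k=3: 91.8 MHz, 113.1 MHz.
k=4: 125.95 MHz, 147.25 MHz.
Within [45.2 MHz, 120.3 MHz]: 57.65 MHz, 78.95 MHz, 91.8 MHz, 113.1 MHz.

57.65 MHz, 78.95 MHz, 91.8 MHz, 113.1 MHz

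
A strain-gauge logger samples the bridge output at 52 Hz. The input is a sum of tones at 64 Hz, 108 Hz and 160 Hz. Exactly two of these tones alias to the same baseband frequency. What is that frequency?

fs/2 = 26 Hz.
64 Hz mod fs = 12 Hz.
12 Hz ≤ fs/2 = 26 Hz, appears at 12 Hz.
108 Hz mod fs = 4 Hz.
4 Hz ≤ fs/2 = 26 Hz, appears at 4 Hz.
160 Hz mod fs = 4 Hz.
4 Hz ≤ fs/2 = 26 Hz, appears at 4 Hz.
108 Hz and 160 Hz both map to 4 Hz.

4 Hz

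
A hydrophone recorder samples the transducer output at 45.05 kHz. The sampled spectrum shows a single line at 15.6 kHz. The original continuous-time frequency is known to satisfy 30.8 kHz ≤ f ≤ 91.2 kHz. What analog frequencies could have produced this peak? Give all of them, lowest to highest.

Frequencies that alias to 15.6 kHz are k·fs ± 15.6 kHz for integer k ≥ 0.
k=0: 15.6 kHz.
k=1: 29.45 kHz, 60.65 kHz.
k=2: 74.5 kHz, 105.7 kHz.
k=3: 119.55 kHz, 150.75 kHz.
Within [30.8 kHz, 91.2 kHz]: 60.65 kHz, 74.5 kHz.

60.65 kHz, 74.5 kHz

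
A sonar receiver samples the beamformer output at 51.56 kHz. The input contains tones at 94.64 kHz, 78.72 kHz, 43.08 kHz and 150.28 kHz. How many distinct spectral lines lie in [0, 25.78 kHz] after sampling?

3

fs/2 = 25.78 kHz.
94.64 kHz mod fs = 43.08 kHz.
43.08 kHz > fs/2 = 25.78 kHz, folds to fs − 43.08 kHz = 8.48 kHz.
78.72 kHz mod fs = 27.16 kHz.
27.16 kHz > fs/2 = 25.78 kHz, folds to fs − 27.16 kHz = 24.4 kHz.
43.08 kHz > fs/2 = 25.78 kHz, folds to fs − 43.08 kHz = 8.48 kHz.
150.28 kHz mod fs = 47.16 kHz.
47.16 kHz > fs/2 = 25.78 kHz, folds to fs − 47.16 kHz = 4.4 kHz.
Distinct values: {4.4 kHz, 8.48 kHz, 24.4 kHz} → 3.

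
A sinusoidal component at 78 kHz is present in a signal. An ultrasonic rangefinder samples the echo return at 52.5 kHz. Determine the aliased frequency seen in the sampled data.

25.5 kHz

78 kHz mod fs = 25.5 kHz.
25.5 kHz ≤ fs/2 = 26.25 kHz, appears at 25.5 kHz.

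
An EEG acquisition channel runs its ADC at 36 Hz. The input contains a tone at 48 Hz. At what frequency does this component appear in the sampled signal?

48 Hz mod fs = 12 Hz.
12 Hz ≤ fs/2 = 18 Hz, appears at 12 Hz.

12 Hz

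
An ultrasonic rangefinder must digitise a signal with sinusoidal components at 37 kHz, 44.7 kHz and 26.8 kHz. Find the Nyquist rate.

89.4 kHz

Highest-frequency component: 44.7 kHz.
Nyquist rate = 2 × 44.7 kHz = 89.4 kHz.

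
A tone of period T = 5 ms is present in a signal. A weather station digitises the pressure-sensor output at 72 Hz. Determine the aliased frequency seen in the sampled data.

T = 5 ms → f = 1/T = 200 Hz.
200 Hz mod fs = 56 Hz.
56 Hz > fs/2 = 36 Hz, folds to fs − 56 Hz = 16 Hz.

16 Hz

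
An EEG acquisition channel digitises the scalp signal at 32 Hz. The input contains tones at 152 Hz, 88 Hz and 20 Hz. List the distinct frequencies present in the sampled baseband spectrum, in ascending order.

8 Hz, 12 Hz

fs/2 = 16 Hz.
152 Hz mod fs = 24 Hz.
24 Hz > fs/2 = 16 Hz, folds to fs − 24 Hz = 8 Hz.
88 Hz mod fs = 24 Hz.
24 Hz > fs/2 = 16 Hz, folds to fs − 24 Hz = 8 Hz.
20 Hz > fs/2 = 16 Hz, folds to fs − 20 Hz = 12 Hz.
Distinct values: {8 Hz, 12 Hz}.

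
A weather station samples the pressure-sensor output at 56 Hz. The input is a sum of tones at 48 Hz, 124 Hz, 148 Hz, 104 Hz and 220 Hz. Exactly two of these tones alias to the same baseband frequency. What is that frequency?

8 Hz

fs/2 = 28 Hz.
48 Hz > fs/2 = 28 Hz, folds to fs − 48 Hz = 8 Hz.
124 Hz mod fs = 12 Hz.
12 Hz ≤ fs/2 = 28 Hz, appears at 12 Hz.
148 Hz mod fs = 36 Hz.
36 Hz > fs/2 = 28 Hz, folds to fs − 36 Hz = 20 Hz.
104 Hz mod fs = 48 Hz.
48 Hz > fs/2 = 28 Hz, folds to fs − 48 Hz = 8 Hz.
220 Hz mod fs = 52 Hz.
52 Hz > fs/2 = 28 Hz, folds to fs − 52 Hz = 4 Hz.
48 Hz and 104 Hz both map to 8 Hz.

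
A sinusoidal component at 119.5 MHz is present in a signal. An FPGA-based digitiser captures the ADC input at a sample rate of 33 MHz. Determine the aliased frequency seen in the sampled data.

119.5 MHz mod fs = 20.5 MHz.
20.5 MHz > fs/2 = 16.5 MHz, folds to fs − 20.5 MHz = 12.5 MHz.

12.5 MHz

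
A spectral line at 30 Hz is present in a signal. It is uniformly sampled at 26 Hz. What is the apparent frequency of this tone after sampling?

30 Hz mod fs = 4 Hz.
4 Hz ≤ fs/2 = 13 Hz, appears at 4 Hz.

4 Hz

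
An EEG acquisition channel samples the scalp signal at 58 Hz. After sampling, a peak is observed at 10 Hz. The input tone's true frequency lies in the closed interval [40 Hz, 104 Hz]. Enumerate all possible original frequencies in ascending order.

Frequencies that alias to 10 Hz are k·fs ± 10 Hz for integer k ≥ 0.
k=0: 10 Hz.
k=1: 48 Hz, 68 Hz.
k=2: 106 Hz, 126 Hz.
Within [40 Hz, 104 Hz]: 48 Hz, 68 Hz.

48 Hz, 68 Hz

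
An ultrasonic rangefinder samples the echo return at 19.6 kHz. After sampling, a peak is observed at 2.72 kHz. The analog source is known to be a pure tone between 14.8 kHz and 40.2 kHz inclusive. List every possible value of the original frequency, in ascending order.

16.88 kHz, 22.32 kHz, 36.48 kHz

Frequencies that alias to 2.72 kHz are k·fs ± 2.72 kHz for integer k ≥ 0.
k=0: 2.72 kHz.
k=1: 16.88 kHz, 22.32 kHz.
k=2: 36.48 kHz, 41.92 kHz.
k=3: 56.08 kHz, 61.52 kHz.
Within [14.8 kHz, 40.2 kHz]: 16.88 kHz, 22.32 kHz, 36.48 kHz.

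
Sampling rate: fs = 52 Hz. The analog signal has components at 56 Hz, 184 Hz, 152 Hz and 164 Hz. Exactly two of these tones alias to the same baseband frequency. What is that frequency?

4 Hz

fs/2 = 26 Hz.
56 Hz mod fs = 4 Hz.
4 Hz ≤ fs/2 = 26 Hz, appears at 4 Hz.
184 Hz mod fs = 28 Hz.
28 Hz > fs/2 = 26 Hz, folds to fs − 28 Hz = 24 Hz.
152 Hz mod fs = 48 Hz.
48 Hz > fs/2 = 26 Hz, folds to fs − 48 Hz = 4 Hz.
164 Hz mod fs = 8 Hz.
8 Hz ≤ fs/2 = 26 Hz, appears at 8 Hz.
56 Hz and 152 Hz both map to 4 Hz.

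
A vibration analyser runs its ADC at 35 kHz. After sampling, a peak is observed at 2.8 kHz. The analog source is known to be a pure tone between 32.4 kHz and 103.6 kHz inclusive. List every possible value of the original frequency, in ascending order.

37.8 kHz, 67.2 kHz, 72.8 kHz, 102.2 kHz

Frequencies that alias to 2.8 kHz are k·fs ± 2.8 kHz for integer k ≥ 0.
k=0: 2.8 kHz.
k=1: 32.2 kHz, 37.8 kHz.
k=2: 67.2 kHz, 72.8 kHz.
k=3: 102.2 kHz, 107.8 kHz.
k=4: 137.2 kHz, 142.8 kHz.
Within [32.4 kHz, 103.6 kHz]: 37.8 kHz, 67.2 kHz, 72.8 kHz, 102.2 kHz.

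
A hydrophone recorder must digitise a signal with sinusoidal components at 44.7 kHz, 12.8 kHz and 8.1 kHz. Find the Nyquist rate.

Highest-frequency component: 44.7 kHz.
Nyquist rate = 2 × 44.7 kHz = 89.4 kHz.

89.4 kHz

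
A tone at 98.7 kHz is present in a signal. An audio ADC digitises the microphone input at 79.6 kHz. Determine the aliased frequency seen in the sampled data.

19.1 kHz

98.7 kHz mod fs = 19.1 kHz.
19.1 kHz ≤ fs/2 = 39.8 kHz, appears at 19.1 kHz.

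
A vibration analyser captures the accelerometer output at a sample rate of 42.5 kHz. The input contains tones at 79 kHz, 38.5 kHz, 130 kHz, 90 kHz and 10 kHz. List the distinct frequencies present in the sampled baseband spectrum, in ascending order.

2.5 kHz, 4 kHz, 5 kHz, 6 kHz, 10 kHz

fs/2 = 21.25 kHz.
79 kHz mod fs = 36.5 kHz.
36.5 kHz > fs/2 = 21.25 kHz, folds to fs − 36.5 kHz = 6 kHz.
38.5 kHz > fs/2 = 21.25 kHz, folds to fs − 38.5 kHz = 4 kHz.
130 kHz mod fs = 2.5 kHz.
2.5 kHz ≤ fs/2 = 21.25 kHz, appears at 2.5 kHz.
90 kHz mod fs = 5 kHz.
5 kHz ≤ fs/2 = 21.25 kHz, appears at 5 kHz.
10 kHz ≤ fs/2 = 21.25 kHz, passes unchanged.
Distinct values: {2.5 kHz, 4 kHz, 5 kHz, 6 kHz, 10 kHz}.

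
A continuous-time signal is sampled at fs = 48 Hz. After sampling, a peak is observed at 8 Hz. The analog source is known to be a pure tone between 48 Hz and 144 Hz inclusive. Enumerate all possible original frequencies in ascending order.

Frequencies that alias to 8 Hz are k·fs ± 8 Hz for integer k ≥ 0.
k=0: 8 Hz.
k=1: 40 Hz, 56 Hz.
k=2: 88 Hz, 104 Hz.
k=3: 136 Hz, 152 Hz.
k=4: 184 Hz, 200 Hz.
Within [48 Hz, 144 Hz]: 56 Hz, 88 Hz, 104 Hz, 136 Hz.

56 Hz, 88 Hz, 104 Hz, 136 Hz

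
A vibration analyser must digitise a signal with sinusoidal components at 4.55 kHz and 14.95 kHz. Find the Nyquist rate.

Highest-frequency component: 14.95 kHz.
Nyquist rate = 2 × 14.95 kHz = 29.9 kHz.

29.9 kHz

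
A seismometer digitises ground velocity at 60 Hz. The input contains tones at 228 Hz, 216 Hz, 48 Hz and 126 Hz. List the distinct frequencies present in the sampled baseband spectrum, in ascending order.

fs/2 = 30 Hz.
228 Hz mod fs = 48 Hz.
48 Hz > fs/2 = 30 Hz, folds to fs − 48 Hz = 12 Hz.
216 Hz mod fs = 36 Hz.
36 Hz > fs/2 = 30 Hz, folds to fs − 36 Hz = 24 Hz.
48 Hz > fs/2 = 30 Hz, folds to fs − 48 Hz = 12 Hz.
126 Hz mod fs = 6 Hz.
6 Hz ≤ fs/2 = 30 Hz, appears at 6 Hz.
Distinct values: {6 Hz, 12 Hz, 24 Hz}.

6 Hz, 12 Hz, 24 Hz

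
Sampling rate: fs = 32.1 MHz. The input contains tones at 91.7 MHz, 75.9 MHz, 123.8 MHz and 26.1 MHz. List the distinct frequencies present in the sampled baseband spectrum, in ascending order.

4.6 MHz, 6 MHz, 11.7 MHz

fs/2 = 16.05 MHz.
91.7 MHz mod fs = 27.5 MHz.
27.5 MHz > fs/2 = 16.05 MHz, folds to fs − 27.5 MHz = 4.6 MHz.
75.9 MHz mod fs = 11.7 MHz.
11.7 MHz ≤ fs/2 = 16.05 MHz, appears at 11.7 MHz.
123.8 MHz mod fs = 27.5 MHz.
27.5 MHz > fs/2 = 16.05 MHz, folds to fs − 27.5 MHz = 4.6 MHz.
26.1 MHz > fs/2 = 16.05 MHz, folds to fs − 26.1 MHz = 6 MHz.
Distinct values: {4.6 MHz, 6 MHz, 11.7 MHz}.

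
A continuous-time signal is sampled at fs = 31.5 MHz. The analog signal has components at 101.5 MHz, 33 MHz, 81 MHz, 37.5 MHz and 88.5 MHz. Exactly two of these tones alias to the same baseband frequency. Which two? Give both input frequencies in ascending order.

fs/2 = 15.75 MHz.
101.5 MHz mod fs = 7 MHz.
7 MHz ≤ fs/2 = 15.75 MHz, appears at 7 MHz.
33 MHz mod fs = 1.5 MHz.
1.5 MHz ≤ fs/2 = 15.75 MHz, appears at 1.5 MHz.
81 MHz mod fs = 18 MHz.
18 MHz > fs/2 = 15.75 MHz, folds to fs − 18 MHz = 13.5 MHz.
37.5 MHz mod fs = 6 MHz.
6 MHz ≤ fs/2 = 15.75 MHz, appears at 6 MHz.
88.5 MHz mod fs = 25.5 MHz.
25.5 MHz > fs/2 = 15.75 MHz, folds to fs − 25.5 MHz = 6 MHz.
37.5 MHz and 88.5 MHz both map to 6 MHz.

37.5 MHz, 88.5 MHz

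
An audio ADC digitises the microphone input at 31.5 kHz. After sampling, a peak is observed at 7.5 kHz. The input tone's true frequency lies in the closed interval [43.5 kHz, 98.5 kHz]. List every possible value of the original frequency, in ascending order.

55.5 kHz, 70.5 kHz, 87 kHz

Frequencies that alias to 7.5 kHz are k·fs ± 7.5 kHz for integer k ≥ 0.
k=0: 7.5 kHz.
k=1: 24 kHz, 39 kHz.
k=2: 55.5 kHz, 70.5 kHz.
k=3: 87 kHz, 102 kHz.
k=4: 118.5 kHz, 133.5 kHz.
Within [43.5 kHz, 98.5 kHz]: 55.5 kHz, 70.5 kHz, 87 kHz.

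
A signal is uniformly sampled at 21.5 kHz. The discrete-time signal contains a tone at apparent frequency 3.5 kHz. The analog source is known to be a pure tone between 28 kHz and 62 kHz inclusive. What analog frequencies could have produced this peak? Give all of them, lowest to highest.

39.5 kHz, 46.5 kHz, 61 kHz

Frequencies that alias to 3.5 kHz are k·fs ± 3.5 kHz for integer k ≥ 0.
k=0: 3.5 kHz.
k=1: 18 kHz, 25 kHz.
k=2: 39.5 kHz, 46.5 kHz.
k=3: 61 kHz, 68 kHz.
k=4: 82.5 kHz, 89.5 kHz.
Within [28 kHz, 62 kHz]: 39.5 kHz, 46.5 kHz, 61 kHz.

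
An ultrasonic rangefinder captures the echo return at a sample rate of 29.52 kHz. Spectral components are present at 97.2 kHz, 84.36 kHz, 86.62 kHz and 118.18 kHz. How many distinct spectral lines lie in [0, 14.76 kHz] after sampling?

4

fs/2 = 14.76 kHz.
97.2 kHz mod fs = 8.64 kHz.
8.64 kHz ≤ fs/2 = 14.76 kHz, appears at 8.64 kHz.
84.36 kHz mod fs = 25.32 kHz.
25.32 kHz > fs/2 = 14.76 kHz, folds to fs − 25.32 kHz = 4.2 kHz.
86.62 kHz mod fs = 27.58 kHz.
27.58 kHz > fs/2 = 14.76 kHz, folds to fs − 27.58 kHz = 1.94 kHz.
118.18 kHz mod fs = 0.1 kHz.
0.1 kHz ≤ fs/2 = 14.76 kHz, appears at 0.1 kHz.
Distinct values: {0.1 kHz, 1.94 kHz, 4.2 kHz, 8.64 kHz} → 4.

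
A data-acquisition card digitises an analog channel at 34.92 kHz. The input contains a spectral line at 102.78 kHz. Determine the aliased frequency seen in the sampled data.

1.98 kHz

102.78 kHz mod fs = 32.94 kHz.
32.94 kHz > fs/2 = 17.46 kHz, folds to fs − 32.94 kHz = 1.98 kHz.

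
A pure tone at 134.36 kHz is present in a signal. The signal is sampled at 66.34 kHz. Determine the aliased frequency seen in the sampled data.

134.36 kHz mod fs = 1.68 kHz.
1.68 kHz ≤ fs/2 = 33.17 kHz, appears at 1.68 kHz.

1.68 kHz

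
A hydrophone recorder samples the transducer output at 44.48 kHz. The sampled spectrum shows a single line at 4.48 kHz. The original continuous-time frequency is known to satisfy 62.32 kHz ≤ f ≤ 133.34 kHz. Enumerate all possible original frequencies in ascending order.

84.48 kHz, 93.44 kHz, 128.96 kHz

Frequencies that alias to 4.48 kHz are k·fs ± 4.48 kHz for integer k ≥ 0.
k=0: 4.48 kHz.
k=1: 40 kHz, 48.96 kHz.
k=2: 84.48 kHz, 93.44 kHz.
k=3: 128.96 kHz, 137.92 kHz.
k=4: 173.44 kHz, 182.4 kHz.
Within [62.32 kHz, 133.34 kHz]: 84.48 kHz, 93.44 kHz, 128.96 kHz.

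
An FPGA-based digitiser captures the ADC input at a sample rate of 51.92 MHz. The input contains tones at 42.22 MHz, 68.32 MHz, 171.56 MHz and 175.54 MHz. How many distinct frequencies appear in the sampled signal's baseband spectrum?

4

fs/2 = 25.96 MHz.
42.22 MHz > fs/2 = 25.96 MHz, folds to fs − 42.22 MHz = 9.7 MHz.
68.32 MHz mod fs = 16.4 MHz.
16.4 MHz ≤ fs/2 = 25.96 MHz, appears at 16.4 MHz.
171.56 MHz mod fs = 15.8 MHz.
15.8 MHz ≤ fs/2 = 25.96 MHz, appears at 15.8 MHz.
175.54 MHz mod fs = 19.78 MHz.
19.78 MHz ≤ fs/2 = 25.96 MHz, appears at 19.78 MHz.
Distinct values: {9.7 MHz, 15.8 MHz, 16.4 MHz, 19.78 MHz} → 4.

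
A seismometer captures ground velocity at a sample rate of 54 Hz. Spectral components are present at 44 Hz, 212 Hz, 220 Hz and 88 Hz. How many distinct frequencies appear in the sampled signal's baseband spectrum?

3

fs/2 = 27 Hz.
44 Hz > fs/2 = 27 Hz, folds to fs − 44 Hz = 10 Hz.
212 Hz mod fs = 50 Hz.
50 Hz > fs/2 = 27 Hz, folds to fs − 50 Hz = 4 Hz.
220 Hz mod fs = 4 Hz.
4 Hz ≤ fs/2 = 27 Hz, appears at 4 Hz.
88 Hz mod fs = 34 Hz.
34 Hz > fs/2 = 27 Hz, folds to fs − 34 Hz = 20 Hz.
Distinct values: {4 Hz, 10 Hz, 20 Hz} → 3.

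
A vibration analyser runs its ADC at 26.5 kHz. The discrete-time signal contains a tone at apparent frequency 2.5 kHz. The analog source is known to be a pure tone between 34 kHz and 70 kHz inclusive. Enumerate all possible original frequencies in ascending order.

Frequencies that alias to 2.5 kHz are k·fs ± 2.5 kHz for integer k ≥ 0.
k=0: 2.5 kHz.
k=1: 24 kHz, 29 kHz.
k=2: 50.5 kHz, 55.5 kHz.
k=3: 77 kHz, 82 kHz.
Within [34 kHz, 70 kHz]: 50.5 kHz, 55.5 kHz.

50.5 kHz, 55.5 kHz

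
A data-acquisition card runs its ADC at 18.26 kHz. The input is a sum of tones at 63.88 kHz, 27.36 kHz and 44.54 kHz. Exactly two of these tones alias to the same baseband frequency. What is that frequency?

fs/2 = 9.13 kHz.
63.88 kHz mod fs = 9.1 kHz.
9.1 kHz ≤ fs/2 = 9.13 kHz, appears at 9.1 kHz.
27.36 kHz mod fs = 9.1 kHz.
9.1 kHz ≤ fs/2 = 9.13 kHz, appears at 9.1 kHz.
44.54 kHz mod fs = 8.02 kHz.
8.02 kHz ≤ fs/2 = 9.13 kHz, appears at 8.02 kHz.
27.36 kHz and 63.88 kHz both map to 9.1 kHz.

9.1 kHz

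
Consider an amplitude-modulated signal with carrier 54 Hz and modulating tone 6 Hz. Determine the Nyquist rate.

AM sidebands sit at fc ± fm = 48 Hz and 60 Hz.
Highest-frequency component: 60 Hz.
Nyquist rate = 2 × 60 Hz = 120 Hz.

120 Hz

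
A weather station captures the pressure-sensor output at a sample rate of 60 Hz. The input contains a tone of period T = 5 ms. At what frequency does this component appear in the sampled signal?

T = 5 ms → f = 1/T = 200 Hz.
200 Hz mod fs = 20 Hz.
20 Hz ≤ fs/2 = 30 Hz, appears at 20 Hz.

20 Hz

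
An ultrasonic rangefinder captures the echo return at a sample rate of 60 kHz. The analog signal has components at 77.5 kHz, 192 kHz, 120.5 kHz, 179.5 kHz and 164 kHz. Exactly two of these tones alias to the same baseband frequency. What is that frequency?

0.5 kHz

fs/2 = 30 kHz.
77.5 kHz mod fs = 17.5 kHz.
17.5 kHz ≤ fs/2 = 30 kHz, appears at 17.5 kHz.
192 kHz mod fs = 12 kHz.
12 kHz ≤ fs/2 = 30 kHz, appears at 12 kHz.
120.5 kHz mod fs = 0.5 kHz.
0.5 kHz ≤ fs/2 = 30 kHz, appears at 0.5 kHz.
179.5 kHz mod fs = 59.5 kHz.
59.5 kHz > fs/2 = 30 kHz, folds to fs − 59.5 kHz = 0.5 kHz.
164 kHz mod fs = 44 kHz.
44 kHz > fs/2 = 30 kHz, folds to fs − 44 kHz = 16 kHz.
120.5 kHz and 179.5 kHz both map to 0.5 kHz.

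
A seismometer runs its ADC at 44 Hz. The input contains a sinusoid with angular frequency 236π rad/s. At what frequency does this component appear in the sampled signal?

14 Hz

ω = 236π rad/s → f = ω/(2π) = 118 Hz.
118 Hz mod fs = 30 Hz.
30 Hz > fs/2 = 22 Hz, folds to fs − 30 Hz = 14 Hz.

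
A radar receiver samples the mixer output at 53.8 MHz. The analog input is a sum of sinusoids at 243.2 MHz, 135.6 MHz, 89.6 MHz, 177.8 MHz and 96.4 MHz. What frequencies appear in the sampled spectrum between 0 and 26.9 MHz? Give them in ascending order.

11.2 MHz, 16.4 MHz, 18 MHz, 25.8 MHz

fs/2 = 26.9 MHz.
243.2 MHz mod fs = 28 MHz.
28 MHz > fs/2 = 26.9 MHz, folds to fs − 28 MHz = 25.8 MHz.
135.6 MHz mod fs = 28 MHz.
28 MHz > fs/2 = 26.9 MHz, folds to fs − 28 MHz = 25.8 MHz.
89.6 MHz mod fs = 35.8 MHz.
35.8 MHz > fs/2 = 26.9 MHz, folds to fs − 35.8 MHz = 18 MHz.
177.8 MHz mod fs = 16.4 MHz.
16.4 MHz ≤ fs/2 = 26.9 MHz, appears at 16.4 MHz.
96.4 MHz mod fs = 42.6 MHz.
42.6 MHz > fs/2 = 26.9 MHz, folds to fs − 42.6 MHz = 11.2 MHz.
Distinct values: {11.2 MHz, 16.4 MHz, 18 MHz, 25.8 MHz}.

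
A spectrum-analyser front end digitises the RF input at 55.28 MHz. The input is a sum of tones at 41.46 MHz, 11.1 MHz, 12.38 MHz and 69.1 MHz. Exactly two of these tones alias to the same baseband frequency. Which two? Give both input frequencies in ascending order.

41.46 MHz, 69.1 MHz

fs/2 = 27.64 MHz.
41.46 MHz > fs/2 = 27.64 MHz, folds to fs − 41.46 MHz = 13.82 MHz.
11.1 MHz ≤ fs/2 = 27.64 MHz, passes unchanged.
12.38 MHz ≤ fs/2 = 27.64 MHz, passes unchanged.
69.1 MHz mod fs = 13.82 MHz.
13.82 MHz ≤ fs/2 = 27.64 MHz, appears at 13.82 MHz.
41.46 MHz and 69.1 MHz both map to 13.82 MHz.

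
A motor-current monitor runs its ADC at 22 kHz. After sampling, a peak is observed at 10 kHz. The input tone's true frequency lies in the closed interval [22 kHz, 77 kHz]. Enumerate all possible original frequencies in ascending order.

32 kHz, 34 kHz, 54 kHz, 56 kHz, 76 kHz

Frequencies that alias to 10 kHz are k·fs ± 10 kHz for integer k ≥ 0.
k=0: 10 kHz.
k=1: 12 kHz, 32 kHz.
k=2: 34 kHz, 54 kHz.
k=3: 56 kHz, 76 kHz.
k=4: 78 kHz, 98 kHz.
Within [22 kHz, 77 kHz]: 32 kHz, 34 kHz, 54 kHz, 56 kHz, 76 kHz.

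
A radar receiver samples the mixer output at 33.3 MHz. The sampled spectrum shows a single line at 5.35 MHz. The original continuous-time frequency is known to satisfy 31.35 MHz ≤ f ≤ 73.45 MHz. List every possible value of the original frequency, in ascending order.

Frequencies that alias to 5.35 MHz are k·fs ± 5.35 MHz for integer k ≥ 0.
k=0: 5.35 MHz.
k=1: 27.95 MHz, 38.65 MHz.
k=2: 61.25 MHz, 71.95 MHz.
k=3: 94.55 MHz, 105.25 MHz.
Within [31.35 MHz, 73.45 MHz]: 38.65 MHz, 61.25 MHz, 71.95 MHz.

38.65 MHz, 61.25 MHz, 71.95 MHz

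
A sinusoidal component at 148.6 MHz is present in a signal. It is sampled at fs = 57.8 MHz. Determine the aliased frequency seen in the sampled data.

148.6 MHz mod fs = 33 MHz.
33 MHz > fs/2 = 28.9 MHz, folds to fs − 33 MHz = 24.8 MHz.

24.8 MHz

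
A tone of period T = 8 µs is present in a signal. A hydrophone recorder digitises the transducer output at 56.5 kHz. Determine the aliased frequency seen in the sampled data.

12 kHz

T = 8 µs → f = 1/T = 125 kHz.
125 kHz mod fs = 12 kHz.
12 kHz ≤ fs/2 = 28.25 kHz, appears at 12 kHz.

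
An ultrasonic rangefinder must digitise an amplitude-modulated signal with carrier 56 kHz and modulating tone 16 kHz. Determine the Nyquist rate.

144 kHz

AM sidebands sit at fc ± fm = 40 kHz and 72 kHz.
Highest-frequency component: 72 kHz.
Nyquist rate = 2 × 72 kHz = 144 kHz.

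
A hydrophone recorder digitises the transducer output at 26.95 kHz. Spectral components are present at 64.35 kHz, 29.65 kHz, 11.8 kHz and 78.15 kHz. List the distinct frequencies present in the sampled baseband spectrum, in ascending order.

fs/2 = 13.475 kHz.
64.35 kHz mod fs = 10.45 kHz.
10.45 kHz ≤ fs/2 = 13.475 kHz, appears at 10.45 kHz.
29.65 kHz mod fs = 2.7 kHz.
2.7 kHz ≤ fs/2 = 13.475 kHz, appears at 2.7 kHz.
11.8 kHz ≤ fs/2 = 13.475 kHz, passes unchanged.
78.15 kHz mod fs = 24.25 kHz.
24.25 kHz > fs/2 = 13.475 kHz, folds to fs − 24.25 kHz = 2.7 kHz.
Distinct values: {2.7 kHz, 10.45 kHz, 11.8 kHz}.

2.7 kHz, 10.45 kHz, 11.8 kHz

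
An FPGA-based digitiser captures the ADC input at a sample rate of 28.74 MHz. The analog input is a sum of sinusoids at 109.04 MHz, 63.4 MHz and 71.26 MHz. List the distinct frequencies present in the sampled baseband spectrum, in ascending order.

5.92 MHz, 13.78 MHz

fs/2 = 14.37 MHz.
109.04 MHz mod fs = 22.82 MHz.
22.82 MHz > fs/2 = 14.37 MHz, folds to fs − 22.82 MHz = 5.92 MHz.
63.4 MHz mod fs = 5.92 MHz.
5.92 MHz ≤ fs/2 = 14.37 MHz, appears at 5.92 MHz.
71.26 MHz mod fs = 13.78 MHz.
13.78 MHz ≤ fs/2 = 14.37 MHz, appears at 13.78 MHz.
Distinct values: {5.92 MHz, 13.78 MHz}.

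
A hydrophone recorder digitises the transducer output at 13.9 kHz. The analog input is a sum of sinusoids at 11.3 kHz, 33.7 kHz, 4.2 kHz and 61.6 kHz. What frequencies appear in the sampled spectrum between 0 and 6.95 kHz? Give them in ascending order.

2.6 kHz, 4.2 kHz, 5.9 kHz, 6 kHz

fs/2 = 6.95 kHz.
11.3 kHz > fs/2 = 6.95 kHz, folds to fs − 11.3 kHz = 2.6 kHz.
33.7 kHz mod fs = 5.9 kHz.
5.9 kHz ≤ fs/2 = 6.95 kHz, appears at 5.9 kHz.
4.2 kHz ≤ fs/2 = 6.95 kHz, passes unchanged.
61.6 kHz mod fs = 6 kHz.
6 kHz ≤ fs/2 = 6.95 kHz, appears at 6 kHz.
Distinct values: {2.6 kHz, 4.2 kHz, 5.9 kHz, 6 kHz}.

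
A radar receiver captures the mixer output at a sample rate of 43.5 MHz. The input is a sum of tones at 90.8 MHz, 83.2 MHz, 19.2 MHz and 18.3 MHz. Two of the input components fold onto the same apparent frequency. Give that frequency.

3.8 MHz

fs/2 = 21.75 MHz.
90.8 MHz mod fs = 3.8 MHz.
3.8 MHz ≤ fs/2 = 21.75 MHz, appears at 3.8 MHz.
83.2 MHz mod fs = 39.7 MHz.
39.7 MHz > fs/2 = 21.75 MHz, folds to fs − 39.7 MHz = 3.8 MHz.
19.2 MHz ≤ fs/2 = 21.75 MHz, passes unchanged.
18.3 MHz ≤ fs/2 = 21.75 MHz, passes unchanged.
83.2 MHz and 90.8 MHz both map to 3.8 MHz.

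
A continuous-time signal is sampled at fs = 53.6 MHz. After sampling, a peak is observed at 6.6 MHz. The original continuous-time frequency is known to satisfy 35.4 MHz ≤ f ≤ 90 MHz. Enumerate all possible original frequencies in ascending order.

47 MHz, 60.2 MHz

Frequencies that alias to 6.6 MHz are k·fs ± 6.6 MHz for integer k ≥ 0.
k=0: 6.6 MHz.
k=1: 47 MHz, 60.2 MHz.
k=2: 100.6 MHz, 113.8 MHz.
Within [35.4 MHz, 90 MHz]: 47 MHz, 60.2 MHz.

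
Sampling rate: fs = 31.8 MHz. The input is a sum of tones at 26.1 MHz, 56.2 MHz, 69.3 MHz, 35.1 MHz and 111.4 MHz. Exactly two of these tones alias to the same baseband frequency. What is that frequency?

5.7 MHz

fs/2 = 15.9 MHz.
26.1 MHz > fs/2 = 15.9 MHz, folds to fs − 26.1 MHz = 5.7 MHz.
56.2 MHz mod fs = 24.4 MHz.
24.4 MHz > fs/2 = 15.9 MHz, folds to fs − 24.4 MHz = 7.4 MHz.
69.3 MHz mod fs = 5.7 MHz.
5.7 MHz ≤ fs/2 = 15.9 MHz, appears at 5.7 MHz.
35.1 MHz mod fs = 3.3 MHz.
3.3 MHz ≤ fs/2 = 15.9 MHz, appears at 3.3 MHz.
111.4 MHz mod fs = 16 MHz.
16 MHz > fs/2 = 15.9 MHz, folds to fs − 16 MHz = 15.8 MHz.
26.1 MHz and 69.3 MHz both map to 5.7 MHz.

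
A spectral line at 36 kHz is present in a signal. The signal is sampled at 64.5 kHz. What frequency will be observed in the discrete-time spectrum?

28.5 kHz

36 kHz > fs/2 = 32.25 kHz, folds to fs − 36 kHz = 28.5 kHz.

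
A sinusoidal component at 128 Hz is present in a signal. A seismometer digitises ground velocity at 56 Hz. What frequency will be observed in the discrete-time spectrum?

128 Hz mod fs = 16 Hz.
16 Hz ≤ fs/2 = 28 Hz, appears at 16 Hz.

16 Hz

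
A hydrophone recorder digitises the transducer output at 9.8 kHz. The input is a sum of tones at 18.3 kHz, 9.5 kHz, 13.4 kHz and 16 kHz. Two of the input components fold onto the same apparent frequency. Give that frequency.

3.6 kHz

fs/2 = 4.9 kHz.
18.3 kHz mod fs = 8.5 kHz.
8.5 kHz > fs/2 = 4.9 kHz, folds to fs − 8.5 kHz = 1.3 kHz.
9.5 kHz > fs/2 = 4.9 kHz, folds to fs − 9.5 kHz = 0.3 kHz.
13.4 kHz mod fs = 3.6 kHz.
3.6 kHz ≤ fs/2 = 4.9 kHz, appears at 3.6 kHz.
16 kHz mod fs = 6.2 kHz.
6.2 kHz > fs/2 = 4.9 kHz, folds to fs − 6.2 kHz = 3.6 kHz.
13.4 kHz and 16 kHz both map to 3.6 kHz.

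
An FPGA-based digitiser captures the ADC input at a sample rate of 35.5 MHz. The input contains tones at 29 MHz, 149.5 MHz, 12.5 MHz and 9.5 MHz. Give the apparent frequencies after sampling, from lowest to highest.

fs/2 = 17.75 MHz.
29 MHz > fs/2 = 17.75 MHz, folds to fs − 29 MHz = 6.5 MHz.
149.5 MHz mod fs = 7.5 MHz.
7.5 MHz ≤ fs/2 = 17.75 MHz, appears at 7.5 MHz.
12.5 MHz ≤ fs/2 = 17.75 MHz, passes unchanged.
9.5 MHz ≤ fs/2 = 17.75 MHz, passes unchanged.
Distinct values: {6.5 MHz, 7.5 MHz, 9.5 MHz, 12.5 MHz}.

6.5 MHz, 7.5 MHz, 9.5 MHz, 12.5 MHz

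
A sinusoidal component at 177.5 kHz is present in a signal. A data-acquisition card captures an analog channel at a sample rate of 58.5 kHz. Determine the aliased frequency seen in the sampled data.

177.5 kHz mod fs = 2 kHz.
2 kHz ≤ fs/2 = 29.25 kHz, appears at 2 kHz.

2 kHz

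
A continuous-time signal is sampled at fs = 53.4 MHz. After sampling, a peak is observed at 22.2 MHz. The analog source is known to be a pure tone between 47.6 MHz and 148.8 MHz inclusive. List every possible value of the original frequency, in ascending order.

Frequencies that alias to 22.2 MHz are k·fs ± 22.2 MHz for integer k ≥ 0.
k=0: 22.2 MHz.
k=1: 31.2 MHz, 75.6 MHz.
k=2: 84.6 MHz, 129 MHz.
k=3: 138 MHz, 182.4 MHz.
k=4: 191.4 MHz, 235.8 MHz.
Within [47.6 MHz, 148.8 MHz]: 75.6 MHz, 84.6 MHz, 129 MHz, 138 MHz.

75.6 MHz, 84.6 MHz, 129 MHz, 138 MHz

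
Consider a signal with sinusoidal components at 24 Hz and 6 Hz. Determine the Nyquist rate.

48 Hz

Highest-frequency component: 24 Hz.
Nyquist rate = 2 × 24 Hz = 48 Hz.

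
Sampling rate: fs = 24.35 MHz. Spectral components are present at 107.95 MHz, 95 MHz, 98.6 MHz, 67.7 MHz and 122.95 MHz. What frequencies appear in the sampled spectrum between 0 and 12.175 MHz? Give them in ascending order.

1.2 MHz, 2.4 MHz, 5.35 MHz, 10.55 MHz

fs/2 = 12.175 MHz.
107.95 MHz mod fs = 10.55 MHz.
10.55 MHz ≤ fs/2 = 12.175 MHz, appears at 10.55 MHz.
95 MHz mod fs = 21.95 MHz.
21.95 MHz > fs/2 = 12.175 MHz, folds to fs − 21.95 MHz = 2.4 MHz.
98.6 MHz mod fs = 1.2 MHz.
1.2 MHz ≤ fs/2 = 12.175 MHz, appears at 1.2 MHz.
67.7 MHz mod fs = 19 MHz.
19 MHz > fs/2 = 12.175 MHz, folds to fs − 19 MHz = 5.35 MHz.
122.95 MHz mod fs = 1.2 MHz.
1.2 MHz ≤ fs/2 = 12.175 MHz, appears at 1.2 MHz.
Distinct values: {1.2 MHz, 2.4 MHz, 5.35 MHz, 10.55 MHz}.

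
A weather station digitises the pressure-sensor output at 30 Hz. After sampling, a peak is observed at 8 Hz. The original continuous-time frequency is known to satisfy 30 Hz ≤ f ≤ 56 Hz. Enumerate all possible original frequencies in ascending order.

Frequencies that alias to 8 Hz are k·fs ± 8 Hz for integer k ≥ 0.
k=0: 8 Hz.
k=1: 22 Hz, 38 Hz.
k=2: 52 Hz, 68 Hz.
k=3: 82 Hz, 98 Hz.
Within [30 Hz, 56 Hz]: 38 Hz, 52 Hz.

38 Hz, 52 Hz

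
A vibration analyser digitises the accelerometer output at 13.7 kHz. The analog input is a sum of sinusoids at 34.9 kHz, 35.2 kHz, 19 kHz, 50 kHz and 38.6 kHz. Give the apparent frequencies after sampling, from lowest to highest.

2.5 kHz, 4.8 kHz, 5.3 kHz, 5.9 kHz, 6.2 kHz

fs/2 = 6.85 kHz.
34.9 kHz mod fs = 7.5 kHz.
7.5 kHz > fs/2 = 6.85 kHz, folds to fs − 7.5 kHz = 6.2 kHz.
35.2 kHz mod fs = 7.8 kHz.
7.8 kHz > fs/2 = 6.85 kHz, folds to fs − 7.8 kHz = 5.9 kHz.
19 kHz mod fs = 5.3 kHz.
5.3 kHz ≤ fs/2 = 6.85 kHz, appears at 5.3 kHz.
50 kHz mod fs = 8.9 kHz.
8.9 kHz > fs/2 = 6.85 kHz, folds to fs − 8.9 kHz = 4.8 kHz.
38.6 kHz mod fs = 11.2 kHz.
11.2 kHz > fs/2 = 6.85 kHz, folds to fs − 11.2 kHz = 2.5 kHz.
Distinct values: {2.5 kHz, 4.8 kHz, 5.3 kHz, 5.9 kHz, 6.2 kHz}.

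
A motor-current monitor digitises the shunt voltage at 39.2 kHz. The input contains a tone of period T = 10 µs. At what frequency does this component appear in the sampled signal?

17.6 kHz

T = 10 µs → f = 1/T = 100 kHz.
100 kHz mod fs = 21.6 kHz.
21.6 kHz > fs/2 = 19.6 kHz, folds to fs − 21.6 kHz = 17.6 kHz.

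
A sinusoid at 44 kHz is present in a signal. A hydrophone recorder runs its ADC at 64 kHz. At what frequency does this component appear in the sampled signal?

44 kHz > fs/2 = 32 kHz, folds to fs − 44 kHz = 20 kHz.

20 kHz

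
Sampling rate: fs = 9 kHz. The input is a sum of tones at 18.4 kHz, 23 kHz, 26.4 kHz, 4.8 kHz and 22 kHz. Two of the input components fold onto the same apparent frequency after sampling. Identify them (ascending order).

fs/2 = 4.5 kHz.
18.4 kHz mod fs = 0.4 kHz.
0.4 kHz ≤ fs/2 = 4.5 kHz, appears at 0.4 kHz.
23 kHz mod fs = 5 kHz.
5 kHz > fs/2 = 4.5 kHz, folds to fs − 5 kHz = 4 kHz.
26.4 kHz mod fs = 8.4 kHz.
8.4 kHz > fs/2 = 4.5 kHz, folds to fs − 8.4 kHz = 0.6 kHz.
4.8 kHz > fs/2 = 4.5 kHz, folds to fs − 4.8 kHz = 4.2 kHz.
22 kHz mod fs = 4 kHz.
4 kHz ≤ fs/2 = 4.5 kHz, appears at 4 kHz.
22 kHz and 23 kHz both map to 4 kHz.

22 kHz, 23 kHz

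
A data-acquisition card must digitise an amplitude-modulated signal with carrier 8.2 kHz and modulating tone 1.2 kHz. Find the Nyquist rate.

AM sidebands sit at fc ± fm = 7 kHz and 9.4 kHz.
Highest-frequency component: 9.4 kHz.
Nyquist rate = 2 × 9.4 kHz = 18.8 kHz.

18.8 kHz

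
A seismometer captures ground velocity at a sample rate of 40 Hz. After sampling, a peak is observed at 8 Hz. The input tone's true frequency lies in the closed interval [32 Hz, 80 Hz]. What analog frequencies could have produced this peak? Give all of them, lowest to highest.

32 Hz, 48 Hz, 72 Hz

Frequencies that alias to 8 Hz are k·fs ± 8 Hz for integer k ≥ 0.
k=0: 8 Hz.
k=1: 32 Hz, 48 Hz.
k=2: 72 Hz, 88 Hz.
k=3: 112 Hz, 128 Hz.
Within [32 Hz, 80 Hz]: 32 Hz, 48 Hz, 72 Hz.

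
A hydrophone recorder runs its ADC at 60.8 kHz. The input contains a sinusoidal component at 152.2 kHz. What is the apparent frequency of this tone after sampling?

152.2 kHz mod fs = 30.6 kHz.
30.6 kHz > fs/2 = 30.4 kHz, folds to fs − 30.6 kHz = 30.2 kHz.

30.2 kHz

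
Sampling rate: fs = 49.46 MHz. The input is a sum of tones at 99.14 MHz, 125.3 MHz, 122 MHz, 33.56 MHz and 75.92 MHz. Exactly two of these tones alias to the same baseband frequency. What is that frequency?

23.08 MHz

fs/2 = 24.73 MHz.
99.14 MHz mod fs = 0.22 MHz.
0.22 MHz ≤ fs/2 = 24.73 MHz, appears at 0.22 MHz.
125.3 MHz mod fs = 26.38 MHz.
26.38 MHz > fs/2 = 24.73 MHz, folds to fs − 26.38 MHz = 23.08 MHz.
122 MHz mod fs = 23.08 MHz.
23.08 MHz ≤ fs/2 = 24.73 MHz, appears at 23.08 MHz.
33.56 MHz > fs/2 = 24.73 MHz, folds to fs − 33.56 MHz = 15.9 MHz.
75.92 MHz mod fs = 26.46 MHz.
26.46 MHz > fs/2 = 24.73 MHz, folds to fs − 26.46 MHz = 23 MHz.
122 MHz and 125.3 MHz both map to 23.08 MHz.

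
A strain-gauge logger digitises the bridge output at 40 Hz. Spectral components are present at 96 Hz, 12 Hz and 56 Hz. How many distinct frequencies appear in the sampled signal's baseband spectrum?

2

fs/2 = 20 Hz.
96 Hz mod fs = 16 Hz.
16 Hz ≤ fs/2 = 20 Hz, appears at 16 Hz.
12 Hz ≤ fs/2 = 20 Hz, passes unchanged.
56 Hz mod fs = 16 Hz.
16 Hz ≤ fs/2 = 20 Hz, appears at 16 Hz.
Distinct values: {12 Hz, 16 Hz} → 2.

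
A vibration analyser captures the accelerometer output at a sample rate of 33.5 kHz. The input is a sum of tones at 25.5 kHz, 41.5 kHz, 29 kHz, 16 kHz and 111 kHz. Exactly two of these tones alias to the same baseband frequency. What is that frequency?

8 kHz

fs/2 = 16.75 kHz.
25.5 kHz > fs/2 = 16.75 kHz, folds to fs − 25.5 kHz = 8 kHz.
41.5 kHz mod fs = 8 kHz.
8 kHz ≤ fs/2 = 16.75 kHz, appears at 8 kHz.
29 kHz > fs/2 = 16.75 kHz, folds to fs − 29 kHz = 4.5 kHz.
16 kHz ≤ fs/2 = 16.75 kHz, passes unchanged.
111 kHz mod fs = 10.5 kHz.
10.5 kHz ≤ fs/2 = 16.75 kHz, appears at 10.5 kHz.
25.5 kHz and 41.5 kHz both map to 8 kHz.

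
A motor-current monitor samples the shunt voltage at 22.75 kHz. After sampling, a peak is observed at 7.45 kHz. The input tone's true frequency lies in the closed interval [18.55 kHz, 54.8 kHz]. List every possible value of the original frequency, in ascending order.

30.2 kHz, 38.05 kHz, 52.95 kHz

Frequencies that alias to 7.45 kHz are k·fs ± 7.45 kHz for integer k ≥ 0.
k=0: 7.45 kHz.
k=1: 15.3 kHz, 30.2 kHz.
k=2: 38.05 kHz, 52.95 kHz.
k=3: 60.8 kHz, 75.7 kHz.
Within [18.55 kHz, 54.8 kHz]: 30.2 kHz, 38.05 kHz, 52.95 kHz.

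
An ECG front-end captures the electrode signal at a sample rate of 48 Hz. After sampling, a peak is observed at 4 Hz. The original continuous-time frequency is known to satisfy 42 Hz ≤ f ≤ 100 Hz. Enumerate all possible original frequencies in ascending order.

44 Hz, 52 Hz, 92 Hz, 100 Hz

Frequencies that alias to 4 Hz are k·fs ± 4 Hz for integer k ≥ 0.
k=0: 4 Hz.
k=1: 44 Hz, 52 Hz.
k=2: 92 Hz, 100 Hz.
k=3: 140 Hz, 148 Hz.
Within [42 Hz, 100 Hz]: 44 Hz, 52 Hz, 92 Hz, 100 Hz.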